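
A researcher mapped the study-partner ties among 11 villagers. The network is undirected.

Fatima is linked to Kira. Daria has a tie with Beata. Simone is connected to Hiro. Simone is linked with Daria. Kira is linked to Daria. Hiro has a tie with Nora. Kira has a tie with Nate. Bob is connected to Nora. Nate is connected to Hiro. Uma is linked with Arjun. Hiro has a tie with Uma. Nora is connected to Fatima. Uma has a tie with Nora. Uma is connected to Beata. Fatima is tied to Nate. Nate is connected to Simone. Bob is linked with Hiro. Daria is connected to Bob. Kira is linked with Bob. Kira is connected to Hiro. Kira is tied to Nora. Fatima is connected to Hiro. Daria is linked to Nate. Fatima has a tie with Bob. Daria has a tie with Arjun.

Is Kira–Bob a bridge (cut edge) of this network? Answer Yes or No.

No

Even without that edge, Kira still reaches Bob via Kira – Hiro – Bob, so the network stays connected. Not a bridge.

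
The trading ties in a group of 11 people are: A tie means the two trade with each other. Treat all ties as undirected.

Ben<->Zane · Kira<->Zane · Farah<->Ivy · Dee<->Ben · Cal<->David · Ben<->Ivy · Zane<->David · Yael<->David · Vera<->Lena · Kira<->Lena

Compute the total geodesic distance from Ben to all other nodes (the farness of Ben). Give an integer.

22

Distances from Ben: Cal:3, David:2, Dee:1, Farah:2, Ivy:1, Kira:2, Lena:3, Vera:4, Yael:3, Zane:1.
Sum = 3 + 2 + 1 + 2 + 1 + 2 + 3 + 4 + 3 + 1 = 22.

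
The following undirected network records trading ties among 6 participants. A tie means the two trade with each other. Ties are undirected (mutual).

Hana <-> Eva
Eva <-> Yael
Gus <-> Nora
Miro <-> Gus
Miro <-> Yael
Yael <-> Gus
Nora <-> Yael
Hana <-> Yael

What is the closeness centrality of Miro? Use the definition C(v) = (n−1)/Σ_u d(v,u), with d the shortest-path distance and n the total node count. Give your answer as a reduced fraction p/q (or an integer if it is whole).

Distances from Miro: Eva:2, Gus:1, Hana:2, Nora:2, Yael:1. Sum = 8.
n = 6, so closeness = 5/8.

5/8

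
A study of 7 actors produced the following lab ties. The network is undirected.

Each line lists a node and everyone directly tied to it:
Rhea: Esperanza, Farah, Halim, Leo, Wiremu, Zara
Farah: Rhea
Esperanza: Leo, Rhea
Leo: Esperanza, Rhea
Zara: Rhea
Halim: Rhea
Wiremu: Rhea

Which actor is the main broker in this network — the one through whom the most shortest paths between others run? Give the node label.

Unnormalized betweenness of each node: Esperanza:0, Farah:0, Halim:0, Leo:0, Rhea:14, Wiremu:0, Zara:0.
Rhea has the largest value, 14, making it the main broker — the node through which the most shortest paths run.

Rhea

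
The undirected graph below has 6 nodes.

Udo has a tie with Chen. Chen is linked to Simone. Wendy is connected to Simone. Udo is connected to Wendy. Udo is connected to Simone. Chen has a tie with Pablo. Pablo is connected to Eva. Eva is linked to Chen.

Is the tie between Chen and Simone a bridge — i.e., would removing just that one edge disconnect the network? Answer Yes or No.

Even without that edge, Chen still reaches Simone via Chen – Udo – Simone, so the network stays connected. Not a bridge.

No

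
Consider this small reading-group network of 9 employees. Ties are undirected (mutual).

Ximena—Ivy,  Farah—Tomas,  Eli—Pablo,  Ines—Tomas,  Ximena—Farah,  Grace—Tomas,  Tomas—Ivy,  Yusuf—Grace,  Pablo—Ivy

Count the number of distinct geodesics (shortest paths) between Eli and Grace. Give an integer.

The shortest distance is 4, and the only length-4 path is Eli–Pablo–Ivy–Tomas–Grace. So there is exactly 1 shortest path.

1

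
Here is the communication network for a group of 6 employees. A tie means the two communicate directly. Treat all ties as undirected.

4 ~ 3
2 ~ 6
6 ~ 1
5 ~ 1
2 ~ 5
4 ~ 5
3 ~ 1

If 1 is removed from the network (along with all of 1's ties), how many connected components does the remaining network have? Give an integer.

1's neighbors (3, 5, and 6) remain reachable from one another through other ties, so the rest of the network stays in one piece.

1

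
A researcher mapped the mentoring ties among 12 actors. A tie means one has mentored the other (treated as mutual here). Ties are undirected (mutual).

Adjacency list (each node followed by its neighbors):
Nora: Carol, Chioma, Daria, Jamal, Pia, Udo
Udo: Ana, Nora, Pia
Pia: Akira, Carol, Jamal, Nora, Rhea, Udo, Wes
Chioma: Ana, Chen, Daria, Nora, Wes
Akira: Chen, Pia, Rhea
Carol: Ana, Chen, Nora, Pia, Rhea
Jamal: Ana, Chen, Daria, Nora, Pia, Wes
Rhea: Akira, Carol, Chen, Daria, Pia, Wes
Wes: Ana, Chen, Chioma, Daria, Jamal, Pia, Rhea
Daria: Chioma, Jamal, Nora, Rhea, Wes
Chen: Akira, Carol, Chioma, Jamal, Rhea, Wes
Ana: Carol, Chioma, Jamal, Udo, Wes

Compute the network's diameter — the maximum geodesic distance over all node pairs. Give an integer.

3

Eccentricity of each node (its greatest distance to any other): Akira:3, Ana:3, Carol:2, Chen:3, Chioma:2, Daria:2, Jamal:2, Nora:2, Pia:2, Rhea:2, Udo:3, Wes:2.
The maximum eccentricity is 3, realized for instance by the pair Ana–Akira via Ana – Carol – Pia – Akira. So the diameter is 3.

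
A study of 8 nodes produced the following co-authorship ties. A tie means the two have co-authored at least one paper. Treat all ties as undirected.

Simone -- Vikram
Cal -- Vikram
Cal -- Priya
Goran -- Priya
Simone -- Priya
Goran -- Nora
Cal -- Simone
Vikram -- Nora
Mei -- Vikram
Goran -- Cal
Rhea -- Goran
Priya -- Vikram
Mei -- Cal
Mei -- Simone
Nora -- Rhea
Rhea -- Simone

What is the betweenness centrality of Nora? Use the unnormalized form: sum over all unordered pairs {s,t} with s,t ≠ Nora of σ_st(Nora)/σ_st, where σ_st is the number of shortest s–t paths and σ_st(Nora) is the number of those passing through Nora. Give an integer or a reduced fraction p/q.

Pairs whose geodesics pass through Nora — Goran–Vikram: 1/3; Rhea–Vikram: 1/2.
All other pairs contribute 0.
Summing the contributions gives betweenness(Nora) = 5/6.

5/6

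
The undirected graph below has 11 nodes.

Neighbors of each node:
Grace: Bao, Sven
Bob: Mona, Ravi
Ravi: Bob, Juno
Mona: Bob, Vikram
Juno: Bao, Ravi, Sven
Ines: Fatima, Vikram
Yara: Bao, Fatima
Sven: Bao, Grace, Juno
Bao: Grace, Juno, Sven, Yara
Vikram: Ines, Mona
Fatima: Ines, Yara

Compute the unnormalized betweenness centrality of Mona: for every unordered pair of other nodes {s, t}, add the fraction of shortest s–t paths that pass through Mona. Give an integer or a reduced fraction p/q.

Pairs whose geodesics pass through Mona — Bob–Vikram: 1; Bob–Ines: 1; Bob–Fatima: 1; Vikram–Sven: 1/2; Vikram–Juno: 1; Vikram–Ravi: 1; Ines–Ravi: 1.
All other pairs contribute 0.
Summing the contributions gives betweenness(Mona) = 13/2.

13/2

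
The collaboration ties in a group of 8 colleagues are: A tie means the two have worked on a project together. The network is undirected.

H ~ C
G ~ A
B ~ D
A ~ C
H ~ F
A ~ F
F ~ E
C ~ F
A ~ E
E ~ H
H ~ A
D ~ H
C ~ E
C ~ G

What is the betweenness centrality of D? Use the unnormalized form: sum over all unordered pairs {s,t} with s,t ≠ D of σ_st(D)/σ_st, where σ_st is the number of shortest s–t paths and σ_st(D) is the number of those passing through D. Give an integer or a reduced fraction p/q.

Pairs whose geodesics pass through D — B–C: 1; B–H: 1; B–G: 2/2; B–A: 1; B–E: 1; B–F: 1.
All other pairs contribute 0.
Summing the contributions gives betweenness(D) = 6.

6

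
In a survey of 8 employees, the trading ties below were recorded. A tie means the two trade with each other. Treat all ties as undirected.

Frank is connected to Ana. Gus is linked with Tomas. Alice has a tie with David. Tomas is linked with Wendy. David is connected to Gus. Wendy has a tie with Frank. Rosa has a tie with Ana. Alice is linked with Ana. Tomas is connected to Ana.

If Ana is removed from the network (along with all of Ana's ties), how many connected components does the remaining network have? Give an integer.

Without Ana, the remaining ties split the others into: {Alice, David, Frank, Gus, Tomas, Wendy}; {Rosa}.
That's 2 separate components.

2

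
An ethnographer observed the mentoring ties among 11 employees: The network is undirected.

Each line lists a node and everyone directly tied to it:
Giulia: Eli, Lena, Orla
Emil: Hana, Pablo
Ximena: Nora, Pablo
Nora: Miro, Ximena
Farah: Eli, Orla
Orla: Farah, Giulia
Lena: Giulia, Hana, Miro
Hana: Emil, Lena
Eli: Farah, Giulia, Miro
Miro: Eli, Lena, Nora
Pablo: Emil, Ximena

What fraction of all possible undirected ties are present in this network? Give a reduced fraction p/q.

13/55

There are 13 edges and 11 nodes, so the maximum possible is C(11,2) = 55.
Density = 13/55.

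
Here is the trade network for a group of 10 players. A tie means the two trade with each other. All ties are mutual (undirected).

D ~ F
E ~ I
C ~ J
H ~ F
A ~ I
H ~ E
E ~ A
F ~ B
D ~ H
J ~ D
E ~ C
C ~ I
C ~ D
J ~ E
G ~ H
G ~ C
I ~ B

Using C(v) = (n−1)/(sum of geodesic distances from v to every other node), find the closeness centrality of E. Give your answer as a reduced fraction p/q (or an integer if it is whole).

Distances from E: A:1, B:2, C:1, D:2, F:2, G:2, H:1, I:1, J:1. Sum = 13.
n = 10, so closeness = 9/13.

9/13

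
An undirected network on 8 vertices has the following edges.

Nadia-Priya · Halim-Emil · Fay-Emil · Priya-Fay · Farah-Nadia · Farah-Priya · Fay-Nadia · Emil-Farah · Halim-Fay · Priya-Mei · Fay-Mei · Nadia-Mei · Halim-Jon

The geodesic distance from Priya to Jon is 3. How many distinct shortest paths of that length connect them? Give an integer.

The shortest distance is 3, and the only length-3 path is Priya–Fay–Halim–Jon. So there is exactly 1 shortest path.

1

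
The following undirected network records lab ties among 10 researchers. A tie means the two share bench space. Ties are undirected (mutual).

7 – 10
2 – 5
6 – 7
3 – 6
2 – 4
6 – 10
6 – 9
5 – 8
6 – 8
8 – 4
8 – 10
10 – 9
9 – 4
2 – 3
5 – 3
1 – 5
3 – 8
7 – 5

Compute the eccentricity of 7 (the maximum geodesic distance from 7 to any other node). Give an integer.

3

Distances from 7: 1:2, 2:2, 3:2, 4:3, 5:1, 6:1, 8:2, 9:2, 10:1.
The largest is 3 (to 4), so the eccentricity of 7 is 3.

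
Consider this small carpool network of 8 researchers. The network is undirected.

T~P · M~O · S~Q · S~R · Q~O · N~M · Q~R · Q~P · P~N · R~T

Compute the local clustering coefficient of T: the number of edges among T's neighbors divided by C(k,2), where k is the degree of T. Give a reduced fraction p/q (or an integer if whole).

T's neighbors: P and R (k = 2).
Possible neighbor pairs: C(2,2) = 1. Edges among them: none → e = 0.
Clustering(T) = 0/1.

0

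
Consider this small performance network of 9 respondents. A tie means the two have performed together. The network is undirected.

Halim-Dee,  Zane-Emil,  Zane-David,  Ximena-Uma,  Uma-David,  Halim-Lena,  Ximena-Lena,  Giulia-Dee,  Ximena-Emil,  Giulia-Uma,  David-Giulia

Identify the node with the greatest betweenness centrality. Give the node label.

Unnormalized betweenness of each node: David:13/3, Dee:7/2, Emil:5/2, Giulia:37/6, Halim:7/3, Lena:23/6, Uma:29/6, Ximena:26/3, Zane:11/6.
Ximena has the largest value, 26/3, making it the main broker — the node through which the most shortest paths run.

Ximena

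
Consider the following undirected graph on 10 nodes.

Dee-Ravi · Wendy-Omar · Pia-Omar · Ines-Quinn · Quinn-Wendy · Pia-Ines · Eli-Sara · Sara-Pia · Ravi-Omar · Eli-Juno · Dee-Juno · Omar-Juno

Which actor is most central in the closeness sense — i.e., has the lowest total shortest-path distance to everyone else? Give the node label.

Farness (sum of distances to all others) for each node — Dee:23, Eli:21, Ines:21, Juno:17, Omar:14, Pia:16, Quinn:23, Ravi:20, Sara:20, Wendy:19.
The smallest farness is 14, for Omar, so Omar has the highest closeness.

Omar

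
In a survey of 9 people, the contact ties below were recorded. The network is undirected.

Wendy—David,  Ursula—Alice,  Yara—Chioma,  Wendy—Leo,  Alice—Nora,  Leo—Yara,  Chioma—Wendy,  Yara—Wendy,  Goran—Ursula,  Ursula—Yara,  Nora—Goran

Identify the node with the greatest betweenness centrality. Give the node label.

Yara

Unnormalized betweenness of each node: Alice:3, Chioma:0, David:0, Goran:3, Leo:0, Nora:1/2, Ursula:31/2, Wendy:15/2, Yara:33/2.
Yara has the largest value, 33/2, making it the main broker — the node through which the most shortest paths run.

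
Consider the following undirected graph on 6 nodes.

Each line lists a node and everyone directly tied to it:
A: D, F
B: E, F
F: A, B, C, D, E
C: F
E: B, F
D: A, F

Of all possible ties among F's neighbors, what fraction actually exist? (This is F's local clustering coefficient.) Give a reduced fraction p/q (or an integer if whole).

F's neighbors: A, B, C, D, and E (k = 5).
Possible neighbor pairs: C(5,2) = 10. Edges among them: A–D, B–E → e = 2.
Clustering(F) = 2/10 = 1/5.

1/5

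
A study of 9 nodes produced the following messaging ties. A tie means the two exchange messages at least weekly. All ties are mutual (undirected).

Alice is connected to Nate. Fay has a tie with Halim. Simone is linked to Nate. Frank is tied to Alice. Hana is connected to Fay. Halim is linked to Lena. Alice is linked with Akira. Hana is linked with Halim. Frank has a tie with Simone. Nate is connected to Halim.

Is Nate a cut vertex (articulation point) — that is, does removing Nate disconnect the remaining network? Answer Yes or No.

Yes

Removing Nate leaves {Fay, Halim, Hana, and Lena} with no path to {Akira, Alice, Frank, and Simone}, so the network splits into 2 components. Nate is a cut vertex.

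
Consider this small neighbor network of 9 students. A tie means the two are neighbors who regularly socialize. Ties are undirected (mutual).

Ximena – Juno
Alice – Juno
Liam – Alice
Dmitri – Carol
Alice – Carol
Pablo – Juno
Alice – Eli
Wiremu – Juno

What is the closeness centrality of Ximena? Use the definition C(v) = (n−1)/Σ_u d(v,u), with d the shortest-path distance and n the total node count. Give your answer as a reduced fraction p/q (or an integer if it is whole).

Distances from Ximena: Alice:2, Carol:3, Dmitri:4, Eli:3, Juno:1, Liam:3, Pablo:2, Wiremu:2. Sum = 20.
n = 9, so closeness = 8/20 = 2/5.

2/5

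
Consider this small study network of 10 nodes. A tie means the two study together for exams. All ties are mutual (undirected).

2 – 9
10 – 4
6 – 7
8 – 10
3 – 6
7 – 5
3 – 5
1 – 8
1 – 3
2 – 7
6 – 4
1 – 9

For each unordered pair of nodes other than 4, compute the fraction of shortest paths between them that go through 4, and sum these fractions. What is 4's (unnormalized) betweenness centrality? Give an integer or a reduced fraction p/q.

Pairs whose geodesics pass through 4 — 2–10: 1/2; 8–6: 1/2; 8–7: 1/4; 10–6: 1; 10–3: 1/2; 10–5: 2/3; 10–7: 1.
All other pairs contribute 0.
Summing the contributions gives betweenness(4) = 53/12.

53/12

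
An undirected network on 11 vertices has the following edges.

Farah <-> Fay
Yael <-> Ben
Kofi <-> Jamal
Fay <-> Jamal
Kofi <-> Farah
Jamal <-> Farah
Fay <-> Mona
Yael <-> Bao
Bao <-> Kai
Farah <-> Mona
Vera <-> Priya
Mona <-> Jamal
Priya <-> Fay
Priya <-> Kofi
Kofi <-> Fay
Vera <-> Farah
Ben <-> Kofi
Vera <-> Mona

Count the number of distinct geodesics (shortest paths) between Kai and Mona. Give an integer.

3

The shortest distance is 6. The length-6 paths are: Kai–Bao–Yael–Ben–Kofi–Fay–Mona; Kai–Bao–Yael–Ben–Kofi–Farah–Mona; Kai–Bao–Yael–Ben–Kofi–Jamal–Mona.
That gives 3 distinct shortest paths.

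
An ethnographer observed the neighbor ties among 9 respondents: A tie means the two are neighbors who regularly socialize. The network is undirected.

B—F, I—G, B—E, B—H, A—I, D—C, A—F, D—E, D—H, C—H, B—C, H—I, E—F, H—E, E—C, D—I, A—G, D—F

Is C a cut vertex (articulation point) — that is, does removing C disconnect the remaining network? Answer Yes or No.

No

Even without C, every remaining node can still reach every other (the residual graph is connected), so C is not a cut vertex.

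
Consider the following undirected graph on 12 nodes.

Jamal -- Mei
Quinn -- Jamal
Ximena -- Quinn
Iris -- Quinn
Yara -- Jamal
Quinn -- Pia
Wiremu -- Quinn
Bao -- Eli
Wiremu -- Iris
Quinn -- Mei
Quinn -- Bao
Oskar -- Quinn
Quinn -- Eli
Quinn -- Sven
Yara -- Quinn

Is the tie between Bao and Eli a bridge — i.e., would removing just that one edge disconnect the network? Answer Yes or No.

No

Even without that edge, Bao still reaches Eli via Bao – Quinn – Eli, so the network stays connected. Not a bridge.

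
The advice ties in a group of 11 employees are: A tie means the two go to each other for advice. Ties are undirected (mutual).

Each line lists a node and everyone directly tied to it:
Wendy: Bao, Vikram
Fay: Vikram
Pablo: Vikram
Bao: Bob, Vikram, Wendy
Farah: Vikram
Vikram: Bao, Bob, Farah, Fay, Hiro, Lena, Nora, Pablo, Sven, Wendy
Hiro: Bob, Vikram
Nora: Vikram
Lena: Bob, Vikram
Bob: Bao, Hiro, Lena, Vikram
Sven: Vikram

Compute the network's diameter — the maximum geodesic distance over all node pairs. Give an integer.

2

Eccentricity of each node (its greatest distance to any other): Bao:2, Bob:2, Farah:2, Fay:2, Hiro:2, Lena:2, Nora:2, Pablo:2, Sven:2, Vikram:1, Wendy:2.
The maximum eccentricity is 2, realized for instance by the pair Bao–Fay via Bao – Vikram – Fay. So the diameter is 2.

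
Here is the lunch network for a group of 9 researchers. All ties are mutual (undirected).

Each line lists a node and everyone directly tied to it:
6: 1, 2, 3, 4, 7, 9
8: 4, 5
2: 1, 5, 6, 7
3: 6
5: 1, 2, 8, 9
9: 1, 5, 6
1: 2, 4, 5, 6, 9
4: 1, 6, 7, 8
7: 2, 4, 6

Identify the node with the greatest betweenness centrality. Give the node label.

6

Unnormalized betweenness of each node: 1:7/3, 2:2, 3:0, 4:23/6, 5:17/6, 6:19/2, 7:1/3, 8:1/2, 9:2/3.
6 has the largest value, 19/2, making it the main broker — the node through which the most shortest paths run.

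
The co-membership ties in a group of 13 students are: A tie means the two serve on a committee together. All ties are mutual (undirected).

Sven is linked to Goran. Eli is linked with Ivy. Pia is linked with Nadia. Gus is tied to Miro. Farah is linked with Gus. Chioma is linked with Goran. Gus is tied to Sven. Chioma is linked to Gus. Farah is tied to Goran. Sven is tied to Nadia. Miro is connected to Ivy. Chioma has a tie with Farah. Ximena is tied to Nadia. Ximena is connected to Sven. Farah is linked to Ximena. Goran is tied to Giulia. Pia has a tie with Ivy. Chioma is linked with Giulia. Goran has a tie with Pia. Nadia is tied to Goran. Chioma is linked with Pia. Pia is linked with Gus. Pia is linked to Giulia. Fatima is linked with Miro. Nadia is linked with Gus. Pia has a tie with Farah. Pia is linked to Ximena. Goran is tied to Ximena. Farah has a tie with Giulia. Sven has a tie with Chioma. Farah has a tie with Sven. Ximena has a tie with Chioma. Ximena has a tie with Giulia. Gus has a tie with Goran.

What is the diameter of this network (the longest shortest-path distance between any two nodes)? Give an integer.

4

Eccentricity of each node (its greatest distance to any other): Chioma:3, Eli:4, Farah:3, Fatima:4, Giulia:4, Goran:3, Gus:3, Ivy:3, Miro:3, Nadia:3, Pia:3, Sven:4, Ximena:4.
The maximum eccentricity is 4, realized for instance by the pair Ximena–Fatima via Ximena – Nadia – Gus – Miro – Fatima. So the diameter is 4.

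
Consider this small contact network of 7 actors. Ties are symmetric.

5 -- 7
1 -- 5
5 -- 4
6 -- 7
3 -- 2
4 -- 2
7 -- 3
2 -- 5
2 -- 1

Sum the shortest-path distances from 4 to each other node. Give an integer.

11

Distances from 4: 1:2, 2:1, 3:2, 5:1, 6:3, 7:2.
Sum = 2 + 1 + 2 + 1 + 3 + 2 = 11.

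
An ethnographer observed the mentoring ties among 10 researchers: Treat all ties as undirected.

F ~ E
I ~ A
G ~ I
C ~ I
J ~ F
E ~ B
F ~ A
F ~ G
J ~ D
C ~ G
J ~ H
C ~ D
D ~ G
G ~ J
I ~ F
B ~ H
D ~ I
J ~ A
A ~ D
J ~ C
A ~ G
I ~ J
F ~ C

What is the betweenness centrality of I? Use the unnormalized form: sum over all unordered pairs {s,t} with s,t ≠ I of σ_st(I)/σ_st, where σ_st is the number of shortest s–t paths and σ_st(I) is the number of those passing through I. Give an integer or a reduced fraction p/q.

3/5

Pairs whose geodesics pass through I — D–F: 1/5; D–E: 1/5; A–C: 1/5.
All other pairs contribute 0.
Summing the contributions gives betweenness(I) = 3/5.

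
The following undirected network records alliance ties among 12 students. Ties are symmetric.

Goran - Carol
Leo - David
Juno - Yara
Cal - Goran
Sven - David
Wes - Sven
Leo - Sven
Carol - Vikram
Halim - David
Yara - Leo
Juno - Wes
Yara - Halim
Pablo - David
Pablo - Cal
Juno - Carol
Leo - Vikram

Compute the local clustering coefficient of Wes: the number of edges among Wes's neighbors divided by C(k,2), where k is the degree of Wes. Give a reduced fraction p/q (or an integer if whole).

0

Wes's neighbors: Juno and Sven (k = 2).
Possible neighbor pairs: C(2,2) = 1. Edges among them: none → e = 0.
Clustering(Wes) = 0/1.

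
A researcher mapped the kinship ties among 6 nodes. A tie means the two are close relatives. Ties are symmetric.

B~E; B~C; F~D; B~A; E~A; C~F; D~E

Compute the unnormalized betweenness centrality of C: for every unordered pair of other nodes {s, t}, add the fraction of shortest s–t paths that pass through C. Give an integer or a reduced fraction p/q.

3/2

Pairs whose geodesics pass through C — F–A: 1/2; F–B: 1.
All other pairs contribute 0.
Summing the contributions gives betweenness(C) = 3/2.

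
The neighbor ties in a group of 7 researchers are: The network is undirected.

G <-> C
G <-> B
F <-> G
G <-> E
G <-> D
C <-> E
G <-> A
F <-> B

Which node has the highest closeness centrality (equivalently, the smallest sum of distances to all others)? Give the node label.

G

Farness (sum of distances to all others) for each node — A:11, B:10, C:10, D:11, E:10, F:10, G:6.
The smallest farness is 6, for G, so G has the highest closeness.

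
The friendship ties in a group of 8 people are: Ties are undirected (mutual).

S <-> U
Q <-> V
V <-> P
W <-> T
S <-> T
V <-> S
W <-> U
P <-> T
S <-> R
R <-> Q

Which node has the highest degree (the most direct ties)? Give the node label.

S

Degrees — P:2, Q:2, R:2, S:4, T:3, U:2, V:3, W:2.
The maximum is 4, attained only by S.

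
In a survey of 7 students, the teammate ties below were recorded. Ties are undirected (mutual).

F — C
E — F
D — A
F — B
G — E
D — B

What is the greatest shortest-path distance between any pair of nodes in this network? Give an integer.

Eccentricity of each node (its greatest distance to any other): A:5, B:3, C:4, D:4, E:4, F:3, G:5.
The maximum eccentricity is 5, realized for instance by the pair G–A via G – E – F – B – D – A. So the diameter is 5.

5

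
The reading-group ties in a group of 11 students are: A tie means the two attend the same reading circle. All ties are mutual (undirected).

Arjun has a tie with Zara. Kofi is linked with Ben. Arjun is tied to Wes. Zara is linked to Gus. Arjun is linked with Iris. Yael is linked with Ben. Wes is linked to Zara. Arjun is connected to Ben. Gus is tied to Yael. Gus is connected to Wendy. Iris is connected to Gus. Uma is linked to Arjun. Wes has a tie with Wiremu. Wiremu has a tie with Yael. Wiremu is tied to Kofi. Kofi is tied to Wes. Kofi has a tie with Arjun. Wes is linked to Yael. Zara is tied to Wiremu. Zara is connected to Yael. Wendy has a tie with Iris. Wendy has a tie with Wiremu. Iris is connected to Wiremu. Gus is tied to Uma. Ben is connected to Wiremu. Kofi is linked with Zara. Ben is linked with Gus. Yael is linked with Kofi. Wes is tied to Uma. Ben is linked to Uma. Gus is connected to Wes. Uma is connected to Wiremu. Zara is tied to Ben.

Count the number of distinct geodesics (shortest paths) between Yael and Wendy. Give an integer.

2

The shortest distance is 2. The length-2 paths are: Yael–Gus–Wendy; Yael–Wiremu–Wendy.
That gives 2 distinct shortest paths.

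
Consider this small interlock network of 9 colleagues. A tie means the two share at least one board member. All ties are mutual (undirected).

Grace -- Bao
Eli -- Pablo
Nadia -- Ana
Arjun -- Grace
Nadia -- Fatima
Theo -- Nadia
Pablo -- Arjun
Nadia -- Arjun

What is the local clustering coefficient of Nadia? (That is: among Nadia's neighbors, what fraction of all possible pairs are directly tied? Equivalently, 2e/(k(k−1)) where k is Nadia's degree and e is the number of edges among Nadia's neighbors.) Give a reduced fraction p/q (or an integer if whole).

0

Nadia's neighbors: Ana, Arjun, Fatima, and Theo (k = 4).
Possible neighbor pairs: C(4,2) = 6. Edges among them: none → e = 0.
Clustering(Nadia) = 0/6 = 0.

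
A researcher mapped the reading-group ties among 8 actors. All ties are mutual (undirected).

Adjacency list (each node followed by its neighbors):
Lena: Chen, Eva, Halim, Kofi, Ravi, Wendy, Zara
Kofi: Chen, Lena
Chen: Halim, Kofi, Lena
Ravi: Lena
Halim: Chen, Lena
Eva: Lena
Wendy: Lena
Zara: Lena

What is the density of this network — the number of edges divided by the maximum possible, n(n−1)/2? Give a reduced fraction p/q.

9/28

There are 9 edges and 8 nodes, so the maximum possible is C(8,2) = 28.
Density = 9/28.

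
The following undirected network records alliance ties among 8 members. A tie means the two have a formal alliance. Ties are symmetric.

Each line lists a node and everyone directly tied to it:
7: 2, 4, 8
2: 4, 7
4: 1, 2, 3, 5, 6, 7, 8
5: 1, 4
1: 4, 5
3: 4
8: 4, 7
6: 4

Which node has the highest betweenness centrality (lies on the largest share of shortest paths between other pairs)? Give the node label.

Unnormalized betweenness of each node: 1:0, 2:0, 3:0, 4:35/2, 5:0, 6:0, 7:1/2, 8:0.
4 has the largest value, 35/2, making it the main broker — the node through which the most shortest paths run.

4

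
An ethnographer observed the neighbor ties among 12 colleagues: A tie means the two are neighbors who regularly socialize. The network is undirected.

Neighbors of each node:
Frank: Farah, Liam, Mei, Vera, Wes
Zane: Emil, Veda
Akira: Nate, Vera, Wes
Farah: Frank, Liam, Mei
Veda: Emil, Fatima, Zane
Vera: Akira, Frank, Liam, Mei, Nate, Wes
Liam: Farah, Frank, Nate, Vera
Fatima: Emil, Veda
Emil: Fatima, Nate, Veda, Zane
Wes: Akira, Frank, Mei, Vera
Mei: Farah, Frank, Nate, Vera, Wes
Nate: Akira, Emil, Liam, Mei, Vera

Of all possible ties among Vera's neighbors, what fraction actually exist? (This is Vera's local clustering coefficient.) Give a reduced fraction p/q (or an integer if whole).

Vera's neighbors: Akira, Frank, Liam, Mei, Nate, and Wes (k = 6).
Possible neighbor pairs: C(6,2) = 15. Edges among them: Akira–Nate, Akira–Wes, Frank–Liam, Frank–Mei, Frank–Wes, Liam–Nate, Mei–Nate, Mei–Wes → e = 8.
Clustering(Vera) = 8/15.

8/15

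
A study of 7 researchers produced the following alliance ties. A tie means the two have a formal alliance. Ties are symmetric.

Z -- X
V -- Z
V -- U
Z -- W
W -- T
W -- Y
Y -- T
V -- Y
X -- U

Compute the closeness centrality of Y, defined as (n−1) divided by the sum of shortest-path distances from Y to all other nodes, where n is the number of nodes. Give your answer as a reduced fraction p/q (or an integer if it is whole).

Distances from Y: T:1, U:2, V:1, W:1, X:3, Z:2. Sum = 10.
n = 7, so closeness = 6/10 = 3/5.

3/5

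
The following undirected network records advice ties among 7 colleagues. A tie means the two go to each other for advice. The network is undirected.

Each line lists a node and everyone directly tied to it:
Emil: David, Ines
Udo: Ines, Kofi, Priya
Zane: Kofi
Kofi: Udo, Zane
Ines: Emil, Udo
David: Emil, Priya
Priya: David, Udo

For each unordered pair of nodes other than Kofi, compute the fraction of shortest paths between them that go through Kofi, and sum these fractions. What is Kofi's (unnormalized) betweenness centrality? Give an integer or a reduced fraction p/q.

5

Pairs whose geodesics pass through Kofi — Zane–Udo: 1; Zane–Priya: 1; Zane–Emil: 1; Zane–Ines: 1; Zane–David: 1.
All other pairs contribute 0.
Summing the contributions gives betweenness(Kofi) = 5.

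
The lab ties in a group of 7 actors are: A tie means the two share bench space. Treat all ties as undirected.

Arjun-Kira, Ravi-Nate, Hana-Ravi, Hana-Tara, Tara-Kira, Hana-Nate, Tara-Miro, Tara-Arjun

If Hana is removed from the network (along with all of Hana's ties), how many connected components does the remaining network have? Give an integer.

2

Without Hana, the remaining ties split the others into: {Nate, Ravi}; {Arjun, Kira, Miro, Tara}.
That's 2 separate components.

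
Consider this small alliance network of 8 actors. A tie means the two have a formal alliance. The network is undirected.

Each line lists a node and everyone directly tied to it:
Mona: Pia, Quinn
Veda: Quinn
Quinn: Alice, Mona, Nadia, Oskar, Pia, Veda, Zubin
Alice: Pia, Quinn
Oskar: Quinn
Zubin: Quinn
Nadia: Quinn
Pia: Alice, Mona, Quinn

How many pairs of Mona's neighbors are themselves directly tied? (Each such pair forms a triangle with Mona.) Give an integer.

1

Mona's neighbors: Pia and Quinn.
Neighbor pairs that are themselves tied: Mona–Pia–Quinn. Each forms one triangle with Mona, for 1 in total.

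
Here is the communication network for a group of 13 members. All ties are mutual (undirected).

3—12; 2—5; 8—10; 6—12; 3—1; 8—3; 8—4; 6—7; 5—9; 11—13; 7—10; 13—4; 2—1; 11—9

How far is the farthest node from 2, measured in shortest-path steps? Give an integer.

Distances from 2: 1:1, 3:2, 4:4, 5:1, 6:4, 7:5, 8:3, 9:2, 10:4, 11:3, 12:3, 13:4.
The largest is 5 (to 7), so the eccentricity of 2 is 5.

5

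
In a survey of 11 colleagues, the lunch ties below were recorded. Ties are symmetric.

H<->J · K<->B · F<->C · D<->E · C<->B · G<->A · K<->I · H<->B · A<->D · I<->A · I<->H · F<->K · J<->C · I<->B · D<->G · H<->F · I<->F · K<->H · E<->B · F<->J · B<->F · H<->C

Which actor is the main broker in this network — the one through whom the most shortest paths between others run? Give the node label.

I

Unnormalized betweenness of each node: A:183/20, B:53/5, C:13/15, D:11/4, E:97/20, F:259/60, G:0, H:259/60, I:263/20, J:0, K:0.
I has the largest value, 263/20, making it the main broker — the node through which the most shortest paths run.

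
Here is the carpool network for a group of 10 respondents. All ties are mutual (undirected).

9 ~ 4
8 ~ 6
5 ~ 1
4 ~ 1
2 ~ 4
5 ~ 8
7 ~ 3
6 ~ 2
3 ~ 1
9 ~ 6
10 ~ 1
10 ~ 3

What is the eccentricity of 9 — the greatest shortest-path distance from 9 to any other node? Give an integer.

Distances from 9: 1:2, 2:2, 3:3, 4:1, 5:3, 6:1, 7:4, 8:2, 10:3.
The largest is 4 (to 7), so the eccentricity of 9 is 4.

4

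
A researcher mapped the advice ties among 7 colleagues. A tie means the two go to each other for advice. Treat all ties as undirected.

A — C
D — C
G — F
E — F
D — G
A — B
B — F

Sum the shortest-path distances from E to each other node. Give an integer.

15

Distances from E: A:3, B:2, C:4, D:3, F:1, G:2.
Sum = 3 + 2 + 4 + 3 + 1 + 2 = 15.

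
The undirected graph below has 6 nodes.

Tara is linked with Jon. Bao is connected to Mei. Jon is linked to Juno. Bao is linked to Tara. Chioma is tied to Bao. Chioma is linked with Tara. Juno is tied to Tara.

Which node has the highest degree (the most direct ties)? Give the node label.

Degrees — Bao:3, Chioma:2, Jon:2, Juno:2, Mei:1, Tara:4.
The maximum is 4, attained only by Tara.

Tara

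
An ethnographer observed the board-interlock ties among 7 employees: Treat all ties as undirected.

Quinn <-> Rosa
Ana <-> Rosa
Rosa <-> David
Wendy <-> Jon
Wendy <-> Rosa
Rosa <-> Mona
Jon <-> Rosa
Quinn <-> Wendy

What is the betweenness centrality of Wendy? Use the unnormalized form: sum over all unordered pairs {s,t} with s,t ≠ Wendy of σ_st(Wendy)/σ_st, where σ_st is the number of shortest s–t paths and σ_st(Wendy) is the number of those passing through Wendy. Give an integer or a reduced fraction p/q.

1/2

Pairs whose geodesics pass through Wendy — Quinn–Jon: 1/2.
All other pairs contribute 0.
Summing the contributions gives betweenness(Wendy) = 1/2.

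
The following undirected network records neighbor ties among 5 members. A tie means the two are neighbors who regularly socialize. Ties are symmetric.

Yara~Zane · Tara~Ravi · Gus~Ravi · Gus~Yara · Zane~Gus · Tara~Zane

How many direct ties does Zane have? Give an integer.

3

Zane is directly tied to Gus, Tara, and Yara. That is 3 neighbors, so the degree of Zane is 3.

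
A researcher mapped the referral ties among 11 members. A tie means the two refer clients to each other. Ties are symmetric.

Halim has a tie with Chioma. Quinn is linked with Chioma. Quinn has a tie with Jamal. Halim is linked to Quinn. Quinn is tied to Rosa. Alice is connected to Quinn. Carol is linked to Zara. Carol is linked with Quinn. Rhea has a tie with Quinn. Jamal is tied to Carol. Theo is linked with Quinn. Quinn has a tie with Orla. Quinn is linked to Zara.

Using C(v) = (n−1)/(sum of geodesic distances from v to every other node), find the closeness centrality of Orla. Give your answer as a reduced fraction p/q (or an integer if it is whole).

10/19

Distances from Orla: Alice:2, Carol:2, Chioma:2, Halim:2, Jamal:2, Quinn:1, Rhea:2, Rosa:2, Theo:2, Zara:2. Sum = 19.
n = 11, so closeness = 10/19.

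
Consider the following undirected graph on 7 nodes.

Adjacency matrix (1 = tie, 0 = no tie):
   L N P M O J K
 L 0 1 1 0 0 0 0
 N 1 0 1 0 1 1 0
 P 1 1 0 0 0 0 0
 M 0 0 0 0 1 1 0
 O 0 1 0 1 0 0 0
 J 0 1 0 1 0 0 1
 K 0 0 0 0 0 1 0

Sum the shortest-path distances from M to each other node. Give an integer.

Distances from M: J:1, K:2, L:3, N:2, O:1, P:3.
Sum = 1 + 2 + 3 + 2 + 1 + 3 = 12.

12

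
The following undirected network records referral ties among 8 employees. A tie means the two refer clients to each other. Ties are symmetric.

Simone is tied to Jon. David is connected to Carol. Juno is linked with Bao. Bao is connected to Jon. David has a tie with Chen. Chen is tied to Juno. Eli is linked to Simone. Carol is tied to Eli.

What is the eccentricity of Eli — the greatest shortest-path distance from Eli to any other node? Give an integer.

Distances from Eli: Bao:3, Carol:1, Chen:3, David:2, Jon:2, Juno:4, Simone:1.
The largest is 4 (to Juno), so the eccentricity of Eli is 4.

4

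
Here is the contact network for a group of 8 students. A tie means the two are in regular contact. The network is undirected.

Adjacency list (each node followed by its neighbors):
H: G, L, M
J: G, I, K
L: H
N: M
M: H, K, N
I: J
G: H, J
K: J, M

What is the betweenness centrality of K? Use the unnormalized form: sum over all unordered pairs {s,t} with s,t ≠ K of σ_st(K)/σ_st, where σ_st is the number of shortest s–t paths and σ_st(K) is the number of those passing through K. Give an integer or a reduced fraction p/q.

4

Pairs whose geodesics pass through K — J–M: 1; J–N: 1; M–I: 1; N–I: 1.
All other pairs contribute 0.
Summing the contributions gives betweenness(K) = 4.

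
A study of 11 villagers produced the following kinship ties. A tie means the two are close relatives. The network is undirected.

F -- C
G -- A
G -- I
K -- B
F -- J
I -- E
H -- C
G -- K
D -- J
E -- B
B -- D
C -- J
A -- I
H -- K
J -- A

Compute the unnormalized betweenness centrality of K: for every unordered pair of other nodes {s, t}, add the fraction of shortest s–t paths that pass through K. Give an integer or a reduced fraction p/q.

49/6

Pairs whose geodesics pass through K — C–G: 1/2; C–E: 1/3; C–B: 1/2; H–G: 1; H–A: 1/2; H–I: 1; H–E: 1; H–B: 1; H–D: 1/2; G–B: 1; G–D: 1/2; A–B: 1/3.
All other pairs contribute 0.
Summing the contributions gives betweenness(K) = 49/6.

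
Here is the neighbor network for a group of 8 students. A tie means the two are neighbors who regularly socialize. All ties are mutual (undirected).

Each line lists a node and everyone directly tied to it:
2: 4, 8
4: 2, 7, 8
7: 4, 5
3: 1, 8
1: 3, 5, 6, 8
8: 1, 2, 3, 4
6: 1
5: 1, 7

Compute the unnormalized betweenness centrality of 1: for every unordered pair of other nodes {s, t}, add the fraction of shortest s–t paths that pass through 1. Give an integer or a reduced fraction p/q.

9

Pairs whose geodesics pass through 1 — 3–6: 1; 3–5: 1; 3–7: 1/2; 4–6: 1; 2–6: 1; 2–5: 1/2; 6–5: 1; 6–8: 1; 6–7: 1; 5–8: 1.
All other pairs contribute 0.
Summing the contributions gives betweenness(1) = 9.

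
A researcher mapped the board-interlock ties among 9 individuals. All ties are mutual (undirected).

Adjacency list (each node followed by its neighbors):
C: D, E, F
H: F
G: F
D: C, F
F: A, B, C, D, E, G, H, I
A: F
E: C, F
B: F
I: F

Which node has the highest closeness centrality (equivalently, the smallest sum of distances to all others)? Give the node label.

F

Farness (sum of distances to all others) for each node — A:15, B:15, C:13, D:14, E:14, F:8, G:15, H:15, I:15.
The smallest farness is 8, for F, so F has the highest closeness.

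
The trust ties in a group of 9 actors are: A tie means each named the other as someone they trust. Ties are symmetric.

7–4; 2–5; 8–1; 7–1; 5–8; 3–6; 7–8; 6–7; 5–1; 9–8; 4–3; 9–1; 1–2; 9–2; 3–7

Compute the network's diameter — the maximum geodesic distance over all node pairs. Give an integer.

3

Eccentricity of each node (its greatest distance to any other): 1:2, 2:3, 3:3, 4:3, 5:3, 6:3, 7:2, 8:2, 9:3.
The maximum eccentricity is 3, realized for instance by the pair 3–9 via 3 – 7 – 8 – 9. So the diameter is 3.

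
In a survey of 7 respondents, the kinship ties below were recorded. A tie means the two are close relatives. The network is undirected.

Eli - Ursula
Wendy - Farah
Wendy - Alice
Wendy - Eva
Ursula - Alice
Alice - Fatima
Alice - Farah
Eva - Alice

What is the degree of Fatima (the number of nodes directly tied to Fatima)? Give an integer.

1

Fatima is directly tied to Alice. That is 1 neighbor, so the degree of Fatima is 1.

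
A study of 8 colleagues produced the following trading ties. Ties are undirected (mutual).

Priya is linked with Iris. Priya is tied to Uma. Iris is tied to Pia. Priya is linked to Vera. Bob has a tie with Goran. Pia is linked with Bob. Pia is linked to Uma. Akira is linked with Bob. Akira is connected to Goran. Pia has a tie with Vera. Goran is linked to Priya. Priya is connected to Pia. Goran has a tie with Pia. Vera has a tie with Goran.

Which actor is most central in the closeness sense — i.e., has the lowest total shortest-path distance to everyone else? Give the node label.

Farness (sum of distances to all others) for each node — Akira:14, Bob:11, Goran:9, Iris:13, Pia:8, Priya:9, Uma:13, Vera:11.
The smallest farness is 8, for Pia, so Pia has the highest closeness.

Pia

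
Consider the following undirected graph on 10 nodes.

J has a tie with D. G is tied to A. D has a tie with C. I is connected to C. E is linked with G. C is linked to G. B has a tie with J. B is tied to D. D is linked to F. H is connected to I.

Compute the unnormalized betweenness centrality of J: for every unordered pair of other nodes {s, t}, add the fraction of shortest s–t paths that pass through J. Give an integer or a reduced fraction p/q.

0

No shortest path between any pair of other nodes passes through J.
Summing the contributions gives betweenness(J) = 0.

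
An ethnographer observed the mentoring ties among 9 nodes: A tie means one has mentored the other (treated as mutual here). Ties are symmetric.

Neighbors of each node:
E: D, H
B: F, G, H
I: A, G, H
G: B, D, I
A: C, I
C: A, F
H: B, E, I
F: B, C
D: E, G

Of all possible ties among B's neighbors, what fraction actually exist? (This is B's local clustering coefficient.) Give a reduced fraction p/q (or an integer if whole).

0

B's neighbors: F, G, and H (k = 3).
Possible neighbor pairs: C(3,2) = 3. Edges among them: none → e = 0.
Clustering(B) = 0/3 = 0.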